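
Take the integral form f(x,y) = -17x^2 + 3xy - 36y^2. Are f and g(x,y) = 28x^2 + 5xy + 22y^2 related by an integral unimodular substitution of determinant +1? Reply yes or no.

D₁ = -2439, D₂ = -2439
f is negative-definite; reduce −f:
−f: reduced (well bottom): (17,-3,36) with a≤c, −a<b≤a
flip sign back: reduced form of f is (-17,3,-36)
g: flip: (28,5,22)→(22,-5,28)
g: reduced (well bottom): (22,-5,28) with a≤c, −a<b≤a
reduced forms (-17, 3, -36) vs (22, -5, 28) ⇒ inequivalent

no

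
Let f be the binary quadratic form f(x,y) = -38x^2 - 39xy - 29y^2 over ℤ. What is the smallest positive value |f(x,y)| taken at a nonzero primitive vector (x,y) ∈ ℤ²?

translate: b→-37 (≡39 mod 76), so (38,39,29)→(38,-37,28)
flip: (38,-37,28)→(28,37,38)
translate: b→-19 (≡37 mod 56), so (28,37,38)→(28,-19,29)
reduced (well bottom): (28,-19,29) with a≤c, −a<b≤a
well minimum |f| = |-28| = 28 (negative-definite)

28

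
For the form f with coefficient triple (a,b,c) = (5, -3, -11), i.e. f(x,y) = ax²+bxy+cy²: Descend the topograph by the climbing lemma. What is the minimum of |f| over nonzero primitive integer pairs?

descent: ρ → (-11,3,5)
descent: ρ → (5,7,-9)  [lands on river]
river: ρ → (-9,11,3)
river: ρ → (3,13,-5)
river: ρ → (-5,7,9)
river: ρ → (9,11,-3)
river: ρ → (-3,13,5)
closes: descent 2, river 6
min |a| on river = 3

3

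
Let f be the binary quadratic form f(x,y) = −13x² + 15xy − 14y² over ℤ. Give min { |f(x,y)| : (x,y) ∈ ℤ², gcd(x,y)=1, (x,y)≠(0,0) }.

translate: b→11 (≡-15 mod 26), so (13,-15,14)→(13,11,12)
flip: (13,11,12)→(12,-11,13)
reduced (well bottom): (12,-11,13) with a≤c, −a<b≤a
well minimum |f| = |-12| = 12 (negative-definite)

12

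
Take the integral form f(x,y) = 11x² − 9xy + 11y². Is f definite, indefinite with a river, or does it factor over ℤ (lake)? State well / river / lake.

D = b²−4ac = (-9)² − 4·11·11 = -403
D < 0 ⇒ definite ⇒ every region one sign ⇒ single well

well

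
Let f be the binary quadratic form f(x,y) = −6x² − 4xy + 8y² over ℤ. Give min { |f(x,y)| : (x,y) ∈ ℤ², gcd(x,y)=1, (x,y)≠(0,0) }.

descent: ρ → (8,4,-6)  [lands on river]
river: ρ → (-6,8,6)
river: ρ → (6,4,-8)
river: ρ → (-8,12,2)
river: ρ → (2,12,-8)
river: ρ → (-8,4,6)
river: ρ → (6,8,-6)
river: ρ → (-6,4,8)
river: ρ → (8,12,-2)
river: ρ → (-2,12,8)
closes: descent 1, river 10
min |a| on river = 2

2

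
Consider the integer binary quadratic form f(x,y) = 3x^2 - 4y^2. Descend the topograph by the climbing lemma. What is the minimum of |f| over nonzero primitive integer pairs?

descent: ρ → (-4,0,3)
descent: ρ → (3,6,-1)  [lands on river]
river: ρ → (-1,6,3)
closes: descent 2, river 2
min |a| on river = 1

1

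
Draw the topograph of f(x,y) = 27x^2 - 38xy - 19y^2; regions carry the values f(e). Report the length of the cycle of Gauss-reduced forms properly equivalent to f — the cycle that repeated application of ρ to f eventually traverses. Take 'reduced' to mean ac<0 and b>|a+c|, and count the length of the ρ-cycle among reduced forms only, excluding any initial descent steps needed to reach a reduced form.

D = 3496, ⌊√D⌋ = 59
descent: ρ → (-19,38,27)  [lands on river]
river: ρ → (27,16,-30)
river: ρ → (-30,44,13)
river: ρ → (13,34,-45)
river: ρ → (-45,56,2)
river: ρ → (2,56,-45)
river: ρ → (-45,34,13)
river: ρ → (13,44,-30)
river: ρ → (-30,16,27)
river: ρ → (27,38,-19)
ρ-cycle length = 10 (tail of 1 descent step not counted)

10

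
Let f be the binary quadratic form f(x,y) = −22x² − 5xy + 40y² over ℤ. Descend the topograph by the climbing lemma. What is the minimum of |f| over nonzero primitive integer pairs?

descent: ρ → (40,5,-22)
descent: ρ → (-22,39,23)  [lands on river]
river: ρ → (23,53,-8)
river: ρ → (-8,59,2)
river: ρ → (2,57,-37)
river: ρ → (-37,17,22)
river: ρ → (22,27,-32)
river: ρ → (-32,37,17)
river: ρ → (17,31,-38)
river: ρ → (-38,45,10)
river: ρ → (10,55,-13)
river: ρ → (-13,49,22)
river: ρ → (22,39,-23)
river: ρ → (-23,53,8)
river: ρ → (8,59,-2)
river: ρ → (-2,57,37)
river: ρ → (37,17,-22)
river: ρ → (-22,27,32)
river: ρ → (32,37,-17)
river: ρ → (-17,31,38)
river: ρ → (38,45,-10)
river: ρ → (-10,55,13)
river: ρ → (13,49,-22)
closes: descent 2, river 22
min |a| on river = 2

2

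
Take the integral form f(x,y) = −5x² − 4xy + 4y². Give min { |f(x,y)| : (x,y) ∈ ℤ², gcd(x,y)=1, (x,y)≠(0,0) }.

descent: ρ → (4,4,-5)  [lands on river]
river: ρ → (-5,6,3)
river: ρ → (3,6,-5)
river: ρ → (-5,4,4)
closes: descent 1, river 4
min |a| on river = 3

3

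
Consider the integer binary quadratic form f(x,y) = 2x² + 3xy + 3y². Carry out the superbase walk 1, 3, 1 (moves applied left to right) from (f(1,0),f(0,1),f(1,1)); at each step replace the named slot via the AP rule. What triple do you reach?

start (2,3,8) = (f(1,0),f(0,1),f(1,1))
replace slot 1: 2·(3+8) − 2 = 20 → (20,3,8)
replace slot 3: 2·(20+3) − 8 = 38 → (20,3,38)
replace slot 1: 2·(3+38) − 20 = 62 → (62,3,38)

62,3,38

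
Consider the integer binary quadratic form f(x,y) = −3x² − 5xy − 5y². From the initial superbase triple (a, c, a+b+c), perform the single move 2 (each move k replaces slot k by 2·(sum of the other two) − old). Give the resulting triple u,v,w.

start (-3,-5,-13) = (f(1,0),f(0,1),f(1,1))
replace slot 2: 2·((-3)+(-13)) − (-5) = -27 → (-3,-27,-13)

-3,-27,-13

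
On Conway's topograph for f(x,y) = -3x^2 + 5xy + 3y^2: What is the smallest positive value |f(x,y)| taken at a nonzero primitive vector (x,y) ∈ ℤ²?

river: ρ → (3,7,-1)
river: ρ → (-1,7,3)
river: ρ → (3,5,-3)
river: ρ → (-3,7,1)
river: ρ → (1,7,-3)
river: ρ → (-3,5,3)
closes: descent 0, river 6
min |a| on river = 1

1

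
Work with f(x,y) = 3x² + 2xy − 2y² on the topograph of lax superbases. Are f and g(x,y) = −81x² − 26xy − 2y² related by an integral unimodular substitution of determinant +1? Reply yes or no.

D₁ = 28, D₂ = 28
river cycle of f (length 4): (-2, 2, 3), (3, 4, -1), (-1, 4, 3), (3, 2, -2)
river cycle of g (length 4): (-2, 2, 3), (3, 4, -1), (-1, 4, 3), (3, 2, -2)
cycles coincide ⇒ equivalent

yes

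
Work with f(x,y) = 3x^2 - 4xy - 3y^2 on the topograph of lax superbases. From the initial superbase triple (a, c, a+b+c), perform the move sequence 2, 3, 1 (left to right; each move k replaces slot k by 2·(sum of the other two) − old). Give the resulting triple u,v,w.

start (3,-3,-4) = (f(1,0),f(0,1),f(1,1))
replace slot 2: 2·(3+(-4)) − (-3) = 1 → (3,1,-4)
replace slot 3: 2·(3+1) − (-4) = 12 → (3,1,12)
replace slot 1: 2·(1+12) − 3 = 23 → (23,1,12)

23,1,12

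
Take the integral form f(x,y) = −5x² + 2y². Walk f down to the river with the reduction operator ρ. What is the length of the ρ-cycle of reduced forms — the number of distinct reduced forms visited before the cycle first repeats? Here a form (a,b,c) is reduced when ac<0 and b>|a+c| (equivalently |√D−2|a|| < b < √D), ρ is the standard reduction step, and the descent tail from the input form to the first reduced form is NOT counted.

D = 40, ⌊√D⌋ = 6
descent: ρ → (2,4,-3)  [lands on river]
river: ρ → (-3,2,3)
river: ρ → (3,4,-2)
river: ρ → (-2,4,3)
river: ρ → (3,2,-3)
river: ρ → (-3,4,2)
ρ-cycle length = 6 (tail of 1 descent step not counted)

6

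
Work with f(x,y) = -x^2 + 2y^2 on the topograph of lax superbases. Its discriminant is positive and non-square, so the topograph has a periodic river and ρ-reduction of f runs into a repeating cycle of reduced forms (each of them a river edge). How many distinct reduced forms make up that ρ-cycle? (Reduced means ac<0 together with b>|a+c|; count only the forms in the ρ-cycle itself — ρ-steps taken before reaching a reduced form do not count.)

D = 8, ⌊√D⌋ = 2
descent: ρ → (2,0,-1)
descent: ρ → (-1,2,1)  [lands on river]
river: ρ → (1,2,-1)
ρ-cycle length = 2 (tail of 2 descent steps not counted)

2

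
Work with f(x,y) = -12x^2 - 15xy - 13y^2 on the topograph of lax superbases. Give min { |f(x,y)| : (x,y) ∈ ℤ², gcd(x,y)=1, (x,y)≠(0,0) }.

translate: b→-9 (≡15 mod 24), so (12,15,13)→(12,-9,10)
flip: (12,-9,10)→(10,9,12)
reduced (well bottom): (10,9,12) with a≤c, −a<b≤a
well minimum |f| = |-10| = 10 (negative-definite)

10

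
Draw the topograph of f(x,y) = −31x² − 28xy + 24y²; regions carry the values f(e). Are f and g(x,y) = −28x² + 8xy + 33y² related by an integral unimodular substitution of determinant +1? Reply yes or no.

D₁ = 3760, D₂ = 3760
river cycle of f (length 10): (24, 28, -31), (-31, 34, 21), (21, 50, -15), (-15, 40, 36), (36, 32, -19), (-19, 44, 24), (24, 52, -11), (-11, 58, 9), (9, 50, -35), (-35, 20, 24)
river cycle of g (length 8): (33, 58, -3), (-3, 56, 52), (52, 48, -7), (-7, 50, 45), (45, 40, -12), (-12, 56, 13), (13, 48, -28), (-28, 8, 33)
cycles differ ⇒ inequivalent

no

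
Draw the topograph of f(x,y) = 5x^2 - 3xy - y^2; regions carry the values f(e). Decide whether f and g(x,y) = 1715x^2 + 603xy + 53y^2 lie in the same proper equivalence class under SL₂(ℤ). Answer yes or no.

D₁ = 29, D₂ = 29
river cycle of f (length 2): (-1, 5, 1), (1, 5, -1)
river cycle of g (length 2): (-1, 5, 1), (1, 5, -1)
cycles coincide ⇒ equivalent

yes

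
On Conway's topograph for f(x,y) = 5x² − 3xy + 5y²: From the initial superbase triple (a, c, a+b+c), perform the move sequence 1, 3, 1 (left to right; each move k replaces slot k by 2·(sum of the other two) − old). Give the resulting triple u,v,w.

start (5,5,7) = (f(1,0),f(0,1),f(1,1))
replace slot 1: 2·(5+7) − 5 = 19 → (19,5,7)
replace slot 3: 2·(19+5) − 7 = 41 → (19,5,41)
replace slot 1: 2·(5+41) − 19 = 73 → (73,5,41)

73,5,41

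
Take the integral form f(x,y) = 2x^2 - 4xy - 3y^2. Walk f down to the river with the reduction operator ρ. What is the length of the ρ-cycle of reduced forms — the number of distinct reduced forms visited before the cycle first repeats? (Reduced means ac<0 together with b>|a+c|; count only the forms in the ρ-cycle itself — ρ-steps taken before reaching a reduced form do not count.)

D = 40, ⌊√D⌋ = 6
descent: ρ → (-3,4,2)  [lands on river]
river: ρ → (2,4,-3)
river: ρ → (-3,2,3)
river: ρ → (3,4,-2)
river: ρ → (-2,4,3)
river: ρ → (3,2,-3)
ρ-cycle length = 6 (tail of 1 descent step not counted)

6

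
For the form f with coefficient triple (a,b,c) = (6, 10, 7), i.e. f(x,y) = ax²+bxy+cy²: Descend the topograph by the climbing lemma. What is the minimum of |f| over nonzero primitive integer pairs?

translate: b→-2 (≡10 mod 12), so (6,10,7)→(6,-2,3)
flip: (6,-2,3)→(3,2,6)
reduced (well bottom): (3,2,6) with a≤c, −a<b≤a
well minimum = a = 3

3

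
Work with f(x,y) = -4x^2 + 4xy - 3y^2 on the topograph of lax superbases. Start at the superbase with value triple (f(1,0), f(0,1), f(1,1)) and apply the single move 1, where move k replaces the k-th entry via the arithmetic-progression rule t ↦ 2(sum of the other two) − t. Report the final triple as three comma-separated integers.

start (-4,-3,-3) = (f(1,0),f(0,1),f(1,1))
replace slot 1: 2·((-3)+(-3)) − (-4) = -8 → (-8,-3,-3)

-8,-3,-3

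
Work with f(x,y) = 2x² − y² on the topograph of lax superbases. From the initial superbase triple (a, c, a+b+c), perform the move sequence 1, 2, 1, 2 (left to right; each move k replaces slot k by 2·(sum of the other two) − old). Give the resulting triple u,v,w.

start (2,-1,1) = (f(1,0),f(0,1),f(1,1))
replace slot 1: 2·((-1)+1) − 2 = -2 → (-2,-1,1)
replace slot 2: 2·((-2)+1) − (-1) = -1 → (-2,-1,1)
replace slot 1: 2·((-1)+1) − (-2) = 2 → (2,-1,1)
replace slot 2: 2·(2+1) − (-1) = 7 → (2,7,1)

2,7,1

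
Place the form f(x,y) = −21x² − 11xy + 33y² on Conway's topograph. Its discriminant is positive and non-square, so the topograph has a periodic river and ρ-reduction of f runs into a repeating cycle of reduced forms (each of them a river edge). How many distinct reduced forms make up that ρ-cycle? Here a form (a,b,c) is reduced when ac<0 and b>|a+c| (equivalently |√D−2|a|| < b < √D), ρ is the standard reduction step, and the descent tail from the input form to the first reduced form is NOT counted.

D = 2893, ⌊√D⌋ = 53
descent: ρ → (33,11,-21)
descent: ρ → (-21,31,23)  [lands on river]
river: ρ → (23,15,-29)
river: ρ → (-29,43,9)
river: ρ → (9,47,-19)
river: ρ → (-19,29,27)
river: ρ → (27,25,-21)
river: ρ → (-21,17,31)
river: ρ → (31,45,-7)
river: ρ → (-7,53,3)
river: ρ → (3,49,-41)
river: ρ → (-41,33,11)
river: ρ → (11,33,-41)
river: ρ → (-41,49,3)
river: ρ → (3,53,-7)
river: ρ → (-7,45,31)
river: ρ → (31,17,-21)
river: ρ → (-21,25,27)
river: ρ → (27,29,-19)
river: ρ → (-19,47,9)
river: ρ → (9,43,-29)
river: ρ → (-29,15,23)
river: ρ → (23,31,-21)
river: ρ → (-21,53,1)
river: ρ → (1,53,-21)
ρ-cycle length = 24 (tail of 2 descent steps not counted)

24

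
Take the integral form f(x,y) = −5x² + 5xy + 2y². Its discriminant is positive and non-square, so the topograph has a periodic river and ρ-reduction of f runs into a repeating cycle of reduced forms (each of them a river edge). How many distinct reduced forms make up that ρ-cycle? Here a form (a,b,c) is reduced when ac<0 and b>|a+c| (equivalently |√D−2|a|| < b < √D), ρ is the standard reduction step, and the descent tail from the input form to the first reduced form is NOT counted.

D = 65, ⌊√D⌋ = 8
river: ρ → (2,7,-2)
river: ρ → (-2,5,5)
river: ρ → (5,5,-2)
river: ρ → (-2,7,2)
river: ρ → (2,5,-5)
river: ρ → (-5,5,2)
ρ-cycle length = 6 (tail of 0 descent steps not counted)

6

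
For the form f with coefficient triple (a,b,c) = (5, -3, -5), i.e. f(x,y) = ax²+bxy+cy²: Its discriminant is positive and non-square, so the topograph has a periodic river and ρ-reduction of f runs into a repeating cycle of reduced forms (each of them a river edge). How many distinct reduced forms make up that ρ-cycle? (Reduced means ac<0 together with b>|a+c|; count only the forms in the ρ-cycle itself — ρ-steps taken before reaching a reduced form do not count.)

D = 109, ⌊√D⌋ = 10
descent: ρ → (-5,3,5)  [lands on river]
river: ρ → (5,7,-3)
river: ρ → (-3,5,7)
river: ρ → (7,9,-1)
river: ρ → (-1,9,7)
river: ρ → (7,5,-3)
river: ρ → (-3,7,5)
river: ρ → (5,3,-5)
river: ρ → (-5,7,3)
river: ρ → (3,5,-7)
river: ρ → (-7,9,1)
river: ρ → (1,9,-7)
river: ρ → (-7,5,3)
river: ρ → (3,7,-5)
ρ-cycle length = 14 (tail of 1 descent step not counted)

14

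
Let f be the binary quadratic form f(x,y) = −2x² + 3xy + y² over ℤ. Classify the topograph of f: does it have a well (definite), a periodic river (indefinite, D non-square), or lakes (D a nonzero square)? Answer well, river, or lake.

D = b²−4ac = 3² − 4·(-2)·1 = 17
D > 0 non-square ⇒ indefinite ⇒ periodic river

river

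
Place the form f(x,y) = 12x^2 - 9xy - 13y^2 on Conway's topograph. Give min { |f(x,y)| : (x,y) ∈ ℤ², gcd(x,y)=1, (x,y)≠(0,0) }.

descent: ρ → (-13,9,12)  [lands on river]
river: ρ → (12,15,-10)
river: ρ → (-10,25,2)
river: ρ → (2,23,-22)
river: ρ → (-22,21,3)
river: ρ → (3,21,-22)
river: ρ → (-22,23,2)
river: ρ → (2,25,-10)
river: ρ → (-10,15,12)
river: ρ → (12,9,-13)
river: ρ → (-13,17,8)
river: ρ → (8,15,-15)
river: ρ → (-15,15,8)
river: ρ → (8,17,-13)
closes: descent 1, river 14
min |a| on river = 2

2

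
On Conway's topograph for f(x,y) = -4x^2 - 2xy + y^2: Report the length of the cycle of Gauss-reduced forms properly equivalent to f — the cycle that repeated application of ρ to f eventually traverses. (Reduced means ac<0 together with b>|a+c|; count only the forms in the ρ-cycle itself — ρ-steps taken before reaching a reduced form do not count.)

D = 20, ⌊√D⌋ = 4
descent: ρ → (1,4,-1)  [lands on river]
river: ρ → (-1,4,1)
ρ-cycle length = 2 (tail of 1 descent step not counted)

2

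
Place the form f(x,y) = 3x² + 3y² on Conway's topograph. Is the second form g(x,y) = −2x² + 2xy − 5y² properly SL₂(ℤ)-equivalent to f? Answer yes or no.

D₁ = -36, D₂ = -36
f: reduced (well bottom): (3,0,3) with a≤c, −a<b≤a
g is negative-definite; reduce −g:
−g: translate: b→2 (≡-2 mod 4), so (2,-2,5)→(2,2,5)
−g: reduced (well bottom): (2,2,5) with a≤c, −a<b≤a
flip sign back: reduced form of g is (-2,-2,-5)
reduced forms (3, 0, 3) vs (-2, -2, -5) ⇒ inequivalent

no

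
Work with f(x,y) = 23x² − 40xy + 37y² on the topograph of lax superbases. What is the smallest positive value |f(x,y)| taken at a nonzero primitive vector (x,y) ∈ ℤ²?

translate: b→6 (≡-40 mod 46), so (23,-40,37)→(23,6,20)
flip: (23,6,20)→(20,-6,23)
reduced (well bottom): (20,-6,23) with a≤c, −a<b≤a
well minimum = a = 20

20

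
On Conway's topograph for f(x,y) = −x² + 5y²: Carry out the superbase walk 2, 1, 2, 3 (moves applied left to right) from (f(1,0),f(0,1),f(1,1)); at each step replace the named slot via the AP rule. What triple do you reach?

start (-1,5,4) = (f(1,0),f(0,1),f(1,1))
replace slot 2: 2·((-1)+4) − 5 = 1 → (-1,1,4)
replace slot 1: 2·(1+4) − (-1) = 11 → (11,1,4)
replace slot 2: 2·(11+4) − 1 = 29 → (11,29,4)
replace slot 3: 2·(11+29) − 4 = 76 → (11,29,76)

11,29,76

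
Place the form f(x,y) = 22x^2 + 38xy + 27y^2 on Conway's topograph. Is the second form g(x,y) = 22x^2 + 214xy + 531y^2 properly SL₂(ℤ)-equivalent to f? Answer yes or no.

D₁ = -932, D₂ = -932
f: translate: b→-6 (≡38 mod 44), so (22,38,27)→(22,-6,11)
f: flip: (22,-6,11)→(11,6,22)
f: reduced (well bottom): (11,6,22) with a≤c, −a<b≤a
g: translate: b→-6 (≡214 mod 44), so (22,214,531)→(22,-6,11)
g: flip: (22,-6,11)→(11,6,22)
g: reduced (well bottom): (11,6,22) with a≤c, −a<b≤a
reduced forms (11, 6, 22) vs (11, 6, 22) ⇒ equivalent

yes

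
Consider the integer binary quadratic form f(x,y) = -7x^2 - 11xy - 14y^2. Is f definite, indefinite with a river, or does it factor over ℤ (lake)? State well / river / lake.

D = b²−4ac = (-11)² − 4·(-7)·(-14) = -271
D < 0 ⇒ definite ⇒ every region one sign ⇒ single well

well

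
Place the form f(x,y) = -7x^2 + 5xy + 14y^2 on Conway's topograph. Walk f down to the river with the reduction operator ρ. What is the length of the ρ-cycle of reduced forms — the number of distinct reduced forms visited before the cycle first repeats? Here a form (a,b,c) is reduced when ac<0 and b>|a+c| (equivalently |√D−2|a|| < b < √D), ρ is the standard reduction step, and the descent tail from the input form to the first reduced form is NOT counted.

D = 417, ⌊√D⌋ = 20
descent: ρ → (14,-5,-7)
descent: ρ → (-7,19,2)  [lands on river]
river: ρ → (2,17,-16)
river: ρ → (-16,15,3)
river: ρ → (3,15,-16)
river: ρ → (-16,17,2)
river: ρ → (2,19,-7)
river: ρ → (-7,9,12)
river: ρ → (12,15,-4)
river: ρ → (-4,17,8)
river: ρ → (8,15,-6)
river: ρ → (-6,9,14)
river: ρ → (14,19,-1)
river: ρ → (-1,19,14)
river: ρ → (14,9,-6)
river: ρ → (-6,15,8)
river: ρ → (8,17,-4)
river: ρ → (-4,15,12)
river: ρ → (12,9,-7)
ρ-cycle length = 18 (tail of 2 descent steps not counted)

18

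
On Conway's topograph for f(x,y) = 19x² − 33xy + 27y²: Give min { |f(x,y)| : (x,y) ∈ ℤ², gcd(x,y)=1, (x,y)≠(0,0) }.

translate: b→5 (≡-33 mod 38), so (19,-33,27)→(19,5,13)
flip: (19,5,13)→(13,-5,19)
reduced (well bottom): (13,-5,19) with a≤c, −a<b≤a
well minimum = a = 13

13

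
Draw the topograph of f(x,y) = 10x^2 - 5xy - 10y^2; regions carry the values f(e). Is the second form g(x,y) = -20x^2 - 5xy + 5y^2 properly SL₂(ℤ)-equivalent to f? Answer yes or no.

D₁ = 425, D₂ = 425
river cycle of f (length 6): (-10, 5, 10), (10, 15, -5), (-5, 15, 10), (10, 5, -10), (-10, 15, 5), (5, 15, -10)
river cycle of g (length 6): (5, 15, -10), (-10, 5, 10), (10, 15, -5), (-5, 15, 10), (10, 5, -10), (-10, 15, 5)
cycles coincide ⇒ equivalent

yes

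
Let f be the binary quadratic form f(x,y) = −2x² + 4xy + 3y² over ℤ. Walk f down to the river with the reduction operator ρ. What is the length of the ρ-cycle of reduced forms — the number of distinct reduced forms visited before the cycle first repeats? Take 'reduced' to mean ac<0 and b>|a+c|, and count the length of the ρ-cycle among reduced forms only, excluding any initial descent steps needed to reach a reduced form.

D = 40, ⌊√D⌋ = 6
river: ρ → (3,2,-3)
river: ρ → (-3,4,2)
river: ρ → (2,4,-3)
river: ρ → (-3,2,3)
river: ρ → (3,4,-2)
river: ρ → (-2,4,3)
ρ-cycle length = 6 (tail of 0 descent steps not counted)

6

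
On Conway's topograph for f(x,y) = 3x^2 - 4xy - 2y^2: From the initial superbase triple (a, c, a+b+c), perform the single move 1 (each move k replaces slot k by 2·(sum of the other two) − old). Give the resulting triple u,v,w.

start (3,-2,-3) = (f(1,0),f(0,1),f(1,1))
replace slot 1: 2·((-2)+(-3)) − 3 = -13 → (-13,-2,-3)

-13,-2,-3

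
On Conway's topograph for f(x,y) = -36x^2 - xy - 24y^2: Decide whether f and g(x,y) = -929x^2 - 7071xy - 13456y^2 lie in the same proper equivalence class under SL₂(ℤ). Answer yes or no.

D₁ = -3455, D₂ = -3455
f is negative-definite; reduce −f:
−f: flip: (36,1,24)→(24,-1,36)
−f: reduced (well bottom): (24,-1,36) with a≤c, −a<b≤a
flip sign back: reduced form of f is (-24,1,-36)
g is negative-definite; reduce −g:
−g: translate: b→-361 (≡7071 mod 1858), so (929,7071,13456)→(929,-361,36)
−g: flip: (929,-361,36)→(36,361,929)
−g: translate: b→1 (≡361 mod 72), so (36,361,929)→(36,1,24)
−g: flip: (36,1,24)→(24,-1,36)
−g: reduced (well bottom): (24,-1,36) with a≤c, −a<b≤a
flip sign back: reduced form of g is (-24,1,-36)
reduced forms (-24, 1, -36) vs (-24, 1, -36) ⇒ equivalent

yes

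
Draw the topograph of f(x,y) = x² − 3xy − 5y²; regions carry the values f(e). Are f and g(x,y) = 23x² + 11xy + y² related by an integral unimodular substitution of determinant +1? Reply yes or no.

D₁ = 29, D₂ = 29
river cycle of f (length 2): (1, 5, -1), (-1, 5, 1)
river cycle of g (length 2): (1, 5, -1), (-1, 5, 1)
cycles coincide ⇒ equivalent

yes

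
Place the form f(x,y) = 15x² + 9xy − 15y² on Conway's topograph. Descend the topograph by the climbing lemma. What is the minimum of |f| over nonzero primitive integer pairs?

river: ρ → (-15,21,9)
river: ρ → (9,15,-21)
river: ρ → (-21,27,3)
river: ρ → (3,27,-21)
river: ρ → (-21,15,9)
river: ρ → (9,21,-15)
river: ρ → (-15,9,15)
river: ρ → (15,21,-9)
river: ρ → (-9,15,21)
river: ρ → (21,27,-3)
river: ρ → (-3,27,21)
river: ρ → (21,15,-9)
river: ρ → (-9,21,15)
river: ρ → (15,9,-15)
closes: descent 0, river 14
min |a| on river = 3

3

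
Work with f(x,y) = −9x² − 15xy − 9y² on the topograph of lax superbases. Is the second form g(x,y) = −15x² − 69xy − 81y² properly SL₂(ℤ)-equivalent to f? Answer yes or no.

D₁ = -99, D₂ = -99
f is negative-definite; reduce −f:
−f: translate: b→-3 (≡15 mod 18), so (9,15,9)→(9,-3,3)
−f: flip: (9,-3,3)→(3,3,9)
−f: reduced (well bottom): (3,3,9) with a≤c, −a<b≤a
flip sign back: reduced form of f is (-3,-3,-9)
g is negative-definite; reduce −g:
−g: translate: b→9 (≡69 mod 30), so (15,69,81)→(15,9,3)
−g: flip: (15,9,3)→(3,-9,15)
−g: translate: b→3 (≡-9 mod 6), so (3,-9,15)→(3,3,9)
−g: reduced (well bottom): (3,3,9) with a≤c, −a<b≤a
flip sign back: reduced form of g is (-3,-3,-9)
reduced forms (-3, -3, -9) vs (-3, -3, -9) ⇒ equivalent

yes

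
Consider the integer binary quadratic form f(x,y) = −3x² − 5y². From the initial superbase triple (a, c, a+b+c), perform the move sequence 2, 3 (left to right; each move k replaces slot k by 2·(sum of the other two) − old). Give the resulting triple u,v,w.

start (-3,-5,-8) = (f(1,0),f(0,1),f(1,1))
replace slot 2: 2·((-3)+(-8)) − (-5) = -17 → (-3,-17,-8)
replace slot 3: 2·((-3)+(-17)) − (-8) = -32 → (-3,-17,-32)

-3,-17,-32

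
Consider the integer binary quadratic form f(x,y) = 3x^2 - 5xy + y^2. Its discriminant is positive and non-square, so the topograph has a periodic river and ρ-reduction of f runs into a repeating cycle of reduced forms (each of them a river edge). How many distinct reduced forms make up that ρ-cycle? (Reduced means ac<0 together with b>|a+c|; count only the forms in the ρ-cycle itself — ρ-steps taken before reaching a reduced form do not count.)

D = 13, ⌊√D⌋ = 3
descent: ρ → (1,3,-1)  [lands on river]
river: ρ → (-1,3,1)
ρ-cycle length = 2 (tail of 1 descent step not counted)

2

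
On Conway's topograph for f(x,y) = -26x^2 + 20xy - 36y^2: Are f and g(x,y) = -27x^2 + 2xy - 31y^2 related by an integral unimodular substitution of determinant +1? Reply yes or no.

D₁ = -3344, D₂ = -3344
f is negative-definite; reduce −f:
−f: reduced (well bottom): (26,-20,36) with a≤c, −a<b≤a
flip sign back: reduced form of f is (-26,20,-36)
g is negative-definite; reduce −g:
−g: reduced (well bottom): (27,-2,31) with a≤c, −a<b≤a
flip sign back: reduced form of g is (-27,2,-31)
reduced forms (-26, 20, -36) vs (-27, 2, -31) ⇒ inequivalent

no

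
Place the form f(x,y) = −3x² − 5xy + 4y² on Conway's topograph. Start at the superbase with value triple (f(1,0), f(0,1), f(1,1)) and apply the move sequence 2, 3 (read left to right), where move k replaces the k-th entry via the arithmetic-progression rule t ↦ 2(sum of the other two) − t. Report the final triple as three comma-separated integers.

start (-3,4,-4) = (f(1,0),f(0,1),f(1,1))
replace slot 2: 2·((-3)+(-4)) − 4 = -18 → (-3,-18,-4)
replace slot 3: 2·((-3)+(-18)) − (-4) = -38 → (-3,-18,-38)

-3,-18,-38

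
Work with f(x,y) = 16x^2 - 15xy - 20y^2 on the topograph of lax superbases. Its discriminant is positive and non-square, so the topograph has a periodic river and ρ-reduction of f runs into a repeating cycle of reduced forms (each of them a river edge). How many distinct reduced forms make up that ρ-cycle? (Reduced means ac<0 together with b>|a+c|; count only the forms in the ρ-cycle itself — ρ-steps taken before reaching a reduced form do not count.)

D = 1505, ⌊√D⌋ = 38
descent: ρ → (-20,15,16)  [lands on river]
river: ρ → (16,17,-19)
river: ρ → (-19,21,14)
river: ρ → (14,35,-5)
river: ρ → (-5,35,14)
river: ρ → (14,21,-19)
river: ρ → (-19,17,16)
river: ρ → (16,15,-20)
river: ρ → (-20,25,11)
river: ρ → (11,19,-26)
river: ρ → (-26,33,4)
river: ρ → (4,31,-34)
river: ρ → (-34,37,1)
river: ρ → (1,37,-34)
river: ρ → (-34,31,4)
river: ρ → (4,33,-26)
river: ρ → (-26,19,11)
river: ρ → (11,25,-20)
ρ-cycle length = 18 (tail of 1 descent step not counted)

18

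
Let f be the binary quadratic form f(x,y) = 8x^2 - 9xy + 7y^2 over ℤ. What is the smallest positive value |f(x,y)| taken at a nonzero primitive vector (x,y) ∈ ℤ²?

translate: b→7 (≡-9 mod 16), so (8,-9,7)→(8,7,6)
flip: (8,7,6)→(6,-7,8)
translate: b→5 (≡-7 mod 12), so (6,-7,8)→(6,5,7)
reduced (well bottom): (6,5,7) with a≤c, −a<b≤a
well minimum = a = 6

6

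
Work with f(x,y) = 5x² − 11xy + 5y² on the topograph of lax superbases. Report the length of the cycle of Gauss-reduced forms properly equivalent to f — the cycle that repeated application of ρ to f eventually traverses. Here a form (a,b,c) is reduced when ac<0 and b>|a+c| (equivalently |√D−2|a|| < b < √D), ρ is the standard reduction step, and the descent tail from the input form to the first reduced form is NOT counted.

D = 21, ⌊√D⌋ = 4
descent: ρ → (5,1,-1)
descent: ρ → (-1,3,3)  [lands on river]
river: ρ → (3,3,-1)
ρ-cycle length = 2 (tail of 2 descent steps not counted)

2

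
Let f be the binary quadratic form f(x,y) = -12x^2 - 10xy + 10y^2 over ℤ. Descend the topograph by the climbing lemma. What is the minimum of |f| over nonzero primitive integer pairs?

descent: ρ → (10,10,-12)  [lands on river]
river: ρ → (-12,14,8)
river: ρ → (8,18,-8)
river: ρ → (-8,14,12)
river: ρ → (12,10,-10)
river: ρ → (-10,10,12)
river: ρ → (12,14,-8)
river: ρ → (-8,18,8)
river: ρ → (8,14,-12)
river: ρ → (-12,10,10)
closes: descent 1, river 10
min |a| on river = 8

8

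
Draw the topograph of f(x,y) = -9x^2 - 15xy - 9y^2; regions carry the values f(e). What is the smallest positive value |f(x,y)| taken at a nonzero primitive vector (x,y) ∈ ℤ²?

translate: b→-3 (≡15 mod 18), so (9,15,9)→(9,-3,3)
flip: (9,-3,3)→(3,3,9)
reduced (well bottom): (3,3,9) with a≤c, −a<b≤a
well minimum |f| = |-3| = 3 (negative-definite)

3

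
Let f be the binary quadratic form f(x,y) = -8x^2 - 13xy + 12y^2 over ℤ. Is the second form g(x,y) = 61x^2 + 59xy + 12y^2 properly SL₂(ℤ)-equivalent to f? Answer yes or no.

D₁ = 553, D₂ = 553
river cycle of f (length 26): (12, 13, -8), (-8, 19, 6), (6, 17, -11), (-11, 5, 12), (12, 19, -4), (-4, 21, 7), (7, 21, -4), (-4, 19, 12), (12, 5, -11), (-11, 17, 6), … (16 more)
river cycle of g (length 26): (12, 13, -8), (-8, 19, 6), (6, 17, -11), (-11, 5, 12), (12, 19, -4), (-4, 21, 7), (7, 21, -4), (-4, 19, 12), (12, 5, -11), (-11, 17, 6), … (16 more)
cycles coincide ⇒ equivalent

yes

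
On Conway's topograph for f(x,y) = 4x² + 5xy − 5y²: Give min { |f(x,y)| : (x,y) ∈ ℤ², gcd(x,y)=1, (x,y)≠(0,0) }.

river: ρ → (-5,5,4)
river: ρ → (4,3,-6)
river: ρ → (-6,9,1)
river: ρ → (1,9,-6)
river: ρ → (-6,3,4)
river: ρ → (4,5,-5)
closes: descent 0, river 6
min |a| on river = 1

1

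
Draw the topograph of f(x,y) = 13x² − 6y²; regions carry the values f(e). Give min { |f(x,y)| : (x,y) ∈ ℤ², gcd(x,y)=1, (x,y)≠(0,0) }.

descent: ρ → (-6,12,7)  [lands on river]
river: ρ → (7,16,-2)
river: ρ → (-2,16,7)
river: ρ → (7,12,-6)
closes: descent 1, river 4
min |a| on river = 2

2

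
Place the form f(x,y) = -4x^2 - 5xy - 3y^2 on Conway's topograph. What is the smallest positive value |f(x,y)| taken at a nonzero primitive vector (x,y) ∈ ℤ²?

translate: b→-3 (≡5 mod 8), so (4,5,3)→(4,-3,2)
flip: (4,-3,2)→(2,3,4)
translate: b→-1 (≡3 mod 4), so (2,3,4)→(2,-1,3)
reduced (well bottom): (2,-1,3) with a≤c, −a<b≤a
well minimum |f| = |-2| = 2 (negative-definite)

2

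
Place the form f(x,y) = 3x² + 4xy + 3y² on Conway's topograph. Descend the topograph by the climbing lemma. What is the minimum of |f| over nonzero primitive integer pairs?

translate: b→-2 (≡4 mod 6), so (3,4,3)→(3,-2,2)
flip: (3,-2,2)→(2,2,3)
reduced (well bottom): (2,2,3) with a≤c, −a<b≤a
well minimum = a = 2

2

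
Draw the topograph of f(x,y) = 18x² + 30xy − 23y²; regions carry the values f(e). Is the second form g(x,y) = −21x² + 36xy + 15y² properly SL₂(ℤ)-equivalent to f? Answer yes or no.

D₁ = 2556, D₂ = 2556
river cycle of f (length 16): (-23, 16, 25), (25, 34, -14), (-14, 50, 1), (1, 50, -14), (-14, 34, 25), (25, 16, -23), (-23, 30, 18), (18, 42, -11), (-11, 46, 10), (10, 34, -35), … (6 more)
river cycle of g (length 8): (15, 24, -33), (-33, 42, 6), (6, 42, -33), (-33, 24, 15), (15, 36, -21), (-21, 48, 3), (3, 48, -21), (-21, 36, 15)
cycles differ ⇒ inequivalent

no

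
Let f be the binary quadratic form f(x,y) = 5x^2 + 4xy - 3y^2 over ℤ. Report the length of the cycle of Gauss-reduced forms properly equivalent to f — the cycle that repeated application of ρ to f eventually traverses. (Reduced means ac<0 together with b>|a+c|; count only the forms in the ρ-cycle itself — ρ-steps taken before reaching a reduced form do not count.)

D = 76, ⌊√D⌋ = 8
river: ρ → (-3,8,1)
river: ρ → (1,8,-3)
river: ρ → (-3,4,5)
river: ρ → (5,6,-2)
river: ρ → (-2,6,5)
river: ρ → (5,4,-3)
ρ-cycle length = 6 (tail of 0 descent steps not counted)

6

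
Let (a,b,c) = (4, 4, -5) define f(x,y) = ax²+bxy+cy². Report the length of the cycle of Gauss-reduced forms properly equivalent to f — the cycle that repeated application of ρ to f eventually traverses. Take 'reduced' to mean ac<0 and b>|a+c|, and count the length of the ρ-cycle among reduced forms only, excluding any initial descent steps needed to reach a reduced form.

D = 96, ⌊√D⌋ = 9
river: ρ → (-5,6,3)
river: ρ → (3,6,-5)
river: ρ → (-5,4,4)
river: ρ → (4,4,-5)
ρ-cycle length = 4 (tail of 0 descent steps not counted)

4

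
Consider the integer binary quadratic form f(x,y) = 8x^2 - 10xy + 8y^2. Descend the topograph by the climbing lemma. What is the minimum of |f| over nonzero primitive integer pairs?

translate: b→6 (≡-10 mod 16), so (8,-10,8)→(8,6,6)
flip: (8,6,6)→(6,-6,8)
translate: b→6 (≡-6 mod 12), so (6,-6,8)→(6,6,8)
reduced (well bottom): (6,6,8) with a≤c, −a<b≤a
well minimum = a = 6

6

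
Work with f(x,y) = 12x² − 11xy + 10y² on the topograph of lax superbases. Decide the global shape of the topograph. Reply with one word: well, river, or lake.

D = b²−4ac = (-11)² − 4·12·10 = -359
D < 0 ⇒ definite ⇒ every region one sign ⇒ single well

well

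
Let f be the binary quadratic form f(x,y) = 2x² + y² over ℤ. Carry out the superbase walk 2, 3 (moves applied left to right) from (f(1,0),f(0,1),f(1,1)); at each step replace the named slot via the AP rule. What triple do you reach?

start (2,1,3) = (f(1,0),f(0,1),f(1,1))
replace slot 2: 2·(2+3) − 1 = 9 → (2,9,3)
replace slot 3: 2·(2+9) − 3 = 19 → (2,9,19)

2,9,19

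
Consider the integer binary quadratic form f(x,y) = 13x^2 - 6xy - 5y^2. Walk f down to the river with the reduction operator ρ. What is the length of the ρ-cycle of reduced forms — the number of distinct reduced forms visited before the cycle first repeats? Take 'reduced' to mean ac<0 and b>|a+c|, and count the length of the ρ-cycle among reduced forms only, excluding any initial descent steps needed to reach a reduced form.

D = 296, ⌊√D⌋ = 17
descent: ρ → (-5,16,2)  [lands on river]
river: ρ → (2,16,-5)
river: ρ → (-5,14,5)
river: ρ → (5,16,-2)
river: ρ → (-2,16,5)
river: ρ → (5,14,-5)
ρ-cycle length = 6 (tail of 1 descent step not counted)

6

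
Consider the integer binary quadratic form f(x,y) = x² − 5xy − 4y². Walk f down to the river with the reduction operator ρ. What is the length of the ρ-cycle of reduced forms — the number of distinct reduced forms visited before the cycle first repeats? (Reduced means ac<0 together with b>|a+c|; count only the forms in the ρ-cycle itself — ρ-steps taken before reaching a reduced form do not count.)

D = 41, ⌊√D⌋ = 6
descent: ρ → (-4,5,1)  [lands on river]
river: ρ → (1,5,-4)
river: ρ → (-4,3,2)
river: ρ → (2,5,-2)
river: ρ → (-2,3,4)
river: ρ → (4,5,-1)
river: ρ → (-1,5,4)
river: ρ → (4,3,-2)
river: ρ → (-2,5,2)
river: ρ → (2,3,-4)
ρ-cycle length = 10 (tail of 1 descent step not counted)

10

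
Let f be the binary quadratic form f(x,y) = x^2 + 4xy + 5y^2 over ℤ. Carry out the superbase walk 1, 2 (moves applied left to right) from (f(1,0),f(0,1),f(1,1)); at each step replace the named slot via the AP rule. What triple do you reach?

start (1,5,10) = (f(1,0),f(0,1),f(1,1))
replace slot 1: 2·(5+10) − 1 = 29 → (29,5,10)
replace slot 2: 2·(29+10) − 5 = 73 → (29,73,10)

29,73,10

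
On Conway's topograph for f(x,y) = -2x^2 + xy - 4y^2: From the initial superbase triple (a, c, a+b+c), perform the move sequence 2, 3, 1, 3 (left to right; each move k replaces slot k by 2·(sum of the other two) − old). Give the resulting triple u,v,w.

start (-2,-4,-5) = (f(1,0),f(0,1),f(1,1))
replace slot 2: 2·((-2)+(-5)) − (-4) = -10 → (-2,-10,-5)
replace slot 3: 2·((-2)+(-10)) − (-5) = -19 → (-2,-10,-19)
replace slot 1: 2·((-10)+(-19)) − (-2) = -56 → (-56,-10,-19)
replace slot 3: 2·((-56)+(-10)) − (-19) = -113 → (-56,-10,-113)

-56,-10,-113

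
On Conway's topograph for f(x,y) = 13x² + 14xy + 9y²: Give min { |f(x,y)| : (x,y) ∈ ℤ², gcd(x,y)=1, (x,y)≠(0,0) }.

translate: b→-12 (≡14 mod 26), so (13,14,9)→(13,-12,8)
flip: (13,-12,8)→(8,12,13)
translate: b→-4 (≡12 mod 16), so (8,12,13)→(8,-4,9)
reduced (well bottom): (8,-4,9) with a≤c, −a<b≤a
well minimum = a = 8

8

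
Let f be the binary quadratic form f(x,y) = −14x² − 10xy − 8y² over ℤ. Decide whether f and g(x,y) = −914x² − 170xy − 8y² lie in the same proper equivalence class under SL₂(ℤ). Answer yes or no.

D₁ = -348, D₂ = -348
f is negative-definite; reduce −f:
−f: flip: (14,10,8)→(8,-10,14)
−f: translate: b→6 (≡-10 mod 16), so (8,-10,14)→(8,6,12)
−f: reduced (well bottom): (8,6,12) with a≤c, −a<b≤a
flip sign back: reduced form of f is (-8,-6,-12)
g is negative-definite; reduce −g:
−g: flip: (914,170,8)→(8,-170,914)
−g: translate: b→6 (≡-170 mod 16), so (8,-170,914)→(8,6,12)
−g: reduced (well bottom): (8,6,12) with a≤c, −a<b≤a
flip sign back: reduced form of g is (-8,-6,-12)
reduced forms (-8, -6, -12) vs (-8, -6, -12) ⇒ equivalent

yes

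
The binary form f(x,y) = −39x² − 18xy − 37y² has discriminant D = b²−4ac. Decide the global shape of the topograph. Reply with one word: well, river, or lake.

D = b²−4ac = (-18)² − 4·(-39)·(-37) = -5448
D < 0 ⇒ definite ⇒ every region one sign ⇒ single well

well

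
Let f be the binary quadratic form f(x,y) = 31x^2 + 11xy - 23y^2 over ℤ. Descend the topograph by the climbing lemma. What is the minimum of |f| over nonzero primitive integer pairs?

river: ρ → (-23,35,19)
river: ρ → (19,41,-17)
river: ρ → (-17,27,33)
river: ρ → (33,39,-11)
river: ρ → (-11,49,13)
river: ρ → (13,29,-41)
river: ρ → (-41,53,1)
river: ρ → (1,53,-41)
river: ρ → (-41,29,13)
river: ρ → (13,49,-11)
river: ρ → (-11,39,33)
river: ρ → (33,27,-17)
river: ρ → (-17,41,19)
river: ρ → (19,35,-23)
river: ρ → (-23,11,31)
river: ρ → (31,51,-3)
river: ρ → (-3,51,31)
river: ρ → (31,11,-23)
closes: descent 0, river 18
min |a| on river = 1

1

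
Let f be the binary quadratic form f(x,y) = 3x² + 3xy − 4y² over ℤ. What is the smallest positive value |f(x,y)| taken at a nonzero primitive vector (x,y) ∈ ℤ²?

river: ρ → (-4,5,2)
river: ρ → (2,7,-1)
river: ρ → (-1,7,2)
river: ρ → (2,5,-4)
river: ρ → (-4,3,3)
river: ρ → (3,3,-4)
closes: descent 0, river 6
min |a| on river = 1

1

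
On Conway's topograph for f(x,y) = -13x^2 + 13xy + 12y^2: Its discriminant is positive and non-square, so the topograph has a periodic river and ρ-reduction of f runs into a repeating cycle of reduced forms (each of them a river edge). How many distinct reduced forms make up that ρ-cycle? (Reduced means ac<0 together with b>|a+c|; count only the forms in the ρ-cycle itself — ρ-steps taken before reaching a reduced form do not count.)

D = 793, ⌊√D⌋ = 28
river: ρ → (12,11,-14)
river: ρ → (-14,17,9)
river: ρ → (9,19,-12)
river: ρ → (-12,5,16)
river: ρ → (16,27,-1)
river: ρ → (-1,27,16)
river: ρ → (16,5,-12)
river: ρ → (-12,19,9)
river: ρ → (9,17,-14)
river: ρ → (-14,11,12)
river: ρ → (12,13,-13)
river: ρ → (-13,13,12)
ρ-cycle length = 12 (tail of 0 descent steps not counted)

12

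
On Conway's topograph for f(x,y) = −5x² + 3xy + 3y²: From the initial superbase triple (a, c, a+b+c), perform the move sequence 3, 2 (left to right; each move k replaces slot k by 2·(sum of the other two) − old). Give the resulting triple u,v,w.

start (-5,3,1) = (f(1,0),f(0,1),f(1,1))
replace slot 3: 2·((-5)+3) − 1 = -5 → (-5,3,-5)
replace slot 2: 2·((-5)+(-5)) − 3 = -23 → (-5,-23,-5)

-5,-23,-5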